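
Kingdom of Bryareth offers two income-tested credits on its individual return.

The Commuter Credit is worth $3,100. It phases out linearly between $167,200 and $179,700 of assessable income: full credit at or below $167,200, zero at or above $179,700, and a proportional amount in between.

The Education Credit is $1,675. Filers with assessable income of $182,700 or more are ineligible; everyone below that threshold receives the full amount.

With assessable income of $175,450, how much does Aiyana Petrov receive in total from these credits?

Commuter Credit: $175,450 is $8,250 into a $12,500 phase-out range, leaving 4,250/12,500 of the credit: $3,100 × 4,250/12,500 = $1,054.
Education Credit: $175,450 is below the $182,700 cutoff, so the full $1,675 applies.
Total: $1,054 + $1,675 = $2,729.

$2,729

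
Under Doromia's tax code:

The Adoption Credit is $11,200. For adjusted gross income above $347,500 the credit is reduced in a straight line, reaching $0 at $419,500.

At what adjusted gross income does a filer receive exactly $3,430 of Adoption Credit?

$397,450

$3,430 is 3,430/11,200 of the full $11,200, so 7,770/11,200 of the $72,000 range has been used: income = $347,500 + $72,000 × 7,770/11,200 = $397,450.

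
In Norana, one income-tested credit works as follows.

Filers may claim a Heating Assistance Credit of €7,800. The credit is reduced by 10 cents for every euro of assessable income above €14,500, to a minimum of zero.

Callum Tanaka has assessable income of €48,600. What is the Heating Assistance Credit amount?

Heating Assistance Credit: 10% of the €34,100 excess over €14,500 is €3,410; credit = €7,800 − €3,410 = €4,390.

€4,390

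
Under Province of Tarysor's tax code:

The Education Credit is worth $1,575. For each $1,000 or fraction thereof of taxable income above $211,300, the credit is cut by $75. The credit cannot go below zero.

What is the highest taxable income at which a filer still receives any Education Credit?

$231,300

After 20 increments the reduction is 20 × $75 = $1,500, leaving $75; one more increment wipes it out. Increment 20 ends at excess 20 × $1,000 = $20,000, so the highest qualifying income is $211,300 + $20,000 = $231,300.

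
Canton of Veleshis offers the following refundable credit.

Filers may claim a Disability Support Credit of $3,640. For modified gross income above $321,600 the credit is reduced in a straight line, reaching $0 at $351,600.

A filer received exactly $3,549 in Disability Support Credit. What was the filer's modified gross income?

$322,350

$3,549 is 3,549/3,640 of the full $3,640, so 91/3,640 of the $30,000 range has been used: income = $321,600 + $30,000 × 91/3,640 = $322,350.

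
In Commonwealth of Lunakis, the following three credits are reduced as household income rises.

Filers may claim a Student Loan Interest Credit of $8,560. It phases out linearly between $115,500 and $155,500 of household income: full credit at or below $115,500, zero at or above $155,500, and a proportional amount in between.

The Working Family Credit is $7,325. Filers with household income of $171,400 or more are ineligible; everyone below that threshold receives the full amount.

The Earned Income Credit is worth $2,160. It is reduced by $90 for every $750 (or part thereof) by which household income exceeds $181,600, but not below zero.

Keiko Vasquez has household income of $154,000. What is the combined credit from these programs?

Student Loan Interest Credit: $154,000 is $38,500 into a $40,000 phase-out range, leaving 1,500/40,000 of the credit: $8,560 × 1,500/40,000 = $321.
Working Family Credit: $154,000 is below the $171,400 cutoff, so the full $7,325 applies.
Earned Income Credit: $154,000 is at or below the $181,600 threshold, so the full $2,160 applies.
Total: $321 + $7,325 + $2,160 = $9,806.

$9,806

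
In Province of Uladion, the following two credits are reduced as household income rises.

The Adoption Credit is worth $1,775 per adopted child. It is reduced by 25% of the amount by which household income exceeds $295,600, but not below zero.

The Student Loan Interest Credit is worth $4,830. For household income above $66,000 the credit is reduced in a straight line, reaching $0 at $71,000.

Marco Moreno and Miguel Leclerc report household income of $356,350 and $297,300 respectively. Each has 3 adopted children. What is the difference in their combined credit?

$4,900

Marco ($356,350): Adoption Credit: base = 3 × $1,775 = $5,325. 25% of the $60,750 excess over $295,600 is $15,187.50 ≥ base, so the credit is $0. Student Loan Interest Credit: $356,350 is at or above $71,000, so the credit is $0. total $0 + $0 = $0
Miguel ($297,300): Adoption Credit: base = 3 × $1,775 = $5,325. 25% of the $1,700 excess over $295,600 is $425; credit = $5,325 − $425 = $4,900. Student Loan Interest Credit: $297,300 is at or above $71,000, so the credit is $0. total $4,900 + $0 = $4,900
Difference: |$0 − $4,900| = $4,900.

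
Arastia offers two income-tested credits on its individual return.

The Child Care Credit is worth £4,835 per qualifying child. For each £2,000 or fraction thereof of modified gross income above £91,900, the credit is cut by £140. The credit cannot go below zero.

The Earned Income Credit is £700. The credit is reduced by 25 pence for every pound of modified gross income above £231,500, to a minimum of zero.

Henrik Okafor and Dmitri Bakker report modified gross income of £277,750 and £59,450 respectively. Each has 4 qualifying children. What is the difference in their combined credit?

£13,720

Henrik (£277,750): Child Care Credit: base = 4 × £4,835 = £19,340. income exceeds £91,900 by £185,850, which is 93 full-or-partial £2,000 increments; reduction = 93 × £140 = £13,020, leaving £6,320. Earned Income Credit: 25% of the £46,250 excess over £231,500 is £11,562.50 ≥ base, so the credit is £0. total £6,320 + £0 = £6,320
Dmitri (£59,450): Child Care Credit: base = 4 × £4,835 = £19,340. £59,450 is at or below the £91,900 threshold, so the full £19,340 applies. Earned Income Credit: £59,450 is at or below the £231,500 threshold, so the full £700 applies. total £19,340 + £700 = £20,040
Difference: |£6,320 − £20,040| = £13,720.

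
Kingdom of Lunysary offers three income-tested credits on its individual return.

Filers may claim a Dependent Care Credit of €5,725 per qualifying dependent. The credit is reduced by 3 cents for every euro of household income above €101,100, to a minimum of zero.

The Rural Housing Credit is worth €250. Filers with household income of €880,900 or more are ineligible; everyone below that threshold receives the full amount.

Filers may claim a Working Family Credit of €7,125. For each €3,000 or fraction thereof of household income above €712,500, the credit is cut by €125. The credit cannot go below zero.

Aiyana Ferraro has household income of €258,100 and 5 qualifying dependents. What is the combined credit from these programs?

Dependent Care Credit: base = 5 × €5,725 = €28,625. 3% of the €157,000 excess over €101,100 is €4,710; credit = €28,625 − €4,710 = €23,915.
Rural Housing Credit: €258,100 is below the €880,900 cutoff, so the full €250 applies.
Working Family Credit: €258,100 is at or below the €712,500 threshold, so the full €7,125 applies.
Total: €23,915 + €250 + €7,125 = €31,290.

€31,290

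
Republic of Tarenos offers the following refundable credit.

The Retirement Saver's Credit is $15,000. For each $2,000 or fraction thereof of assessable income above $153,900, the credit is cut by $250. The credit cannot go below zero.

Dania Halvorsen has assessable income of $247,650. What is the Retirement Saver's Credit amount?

$3,250

Retirement Saver's Credit: income exceeds $153,900 by $93,750, which is 47 full-or-partial $2,000 increments; reduction = 47 × $250 = $11,750, leaving $3,250.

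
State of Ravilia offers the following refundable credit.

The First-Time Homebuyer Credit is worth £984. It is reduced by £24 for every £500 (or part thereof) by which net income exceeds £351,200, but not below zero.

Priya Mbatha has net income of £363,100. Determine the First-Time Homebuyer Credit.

£408

First-Time Homebuyer Credit: income exceeds £351,200 by £11,900, which is 24 full-or-partial £500 increments; reduction = 24 × £24 = £576, leaving £408.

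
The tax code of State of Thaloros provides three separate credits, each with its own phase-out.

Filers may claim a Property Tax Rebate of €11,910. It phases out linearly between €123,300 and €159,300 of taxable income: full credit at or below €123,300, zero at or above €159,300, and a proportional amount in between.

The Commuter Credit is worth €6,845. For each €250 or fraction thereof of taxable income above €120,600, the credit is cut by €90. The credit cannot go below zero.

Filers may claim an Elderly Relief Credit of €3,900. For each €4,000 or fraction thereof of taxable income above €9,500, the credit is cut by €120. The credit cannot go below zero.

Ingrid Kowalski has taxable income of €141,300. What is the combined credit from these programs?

€5,955

Property Tax Rebate: €141,300 is €18,000 into a €36,000 phase-out range, leaving 18,000/36,000 of the credit: €11,910 × 18,000/36,000 = €5,955.
Commuter Credit: income exceeds €120,600 by €20,700 → 83 increments × €90 = €7,470 ≥ base, so the credit is €0.
Elderly Relief Credit: income exceeds €9,500 by €131,800 → 33 increments × €120 = €3,960 ≥ base, so the credit is €0.
Total: €5,955 + €0 + €0 = €5,955.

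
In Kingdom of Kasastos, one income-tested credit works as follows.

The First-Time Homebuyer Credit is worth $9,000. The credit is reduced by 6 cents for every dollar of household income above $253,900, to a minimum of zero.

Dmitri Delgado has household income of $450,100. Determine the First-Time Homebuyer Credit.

First-Time Homebuyer Credit: 6% of the $196,200 excess over $253,900 is $11,772 ≥ base, so the credit is $0.

$0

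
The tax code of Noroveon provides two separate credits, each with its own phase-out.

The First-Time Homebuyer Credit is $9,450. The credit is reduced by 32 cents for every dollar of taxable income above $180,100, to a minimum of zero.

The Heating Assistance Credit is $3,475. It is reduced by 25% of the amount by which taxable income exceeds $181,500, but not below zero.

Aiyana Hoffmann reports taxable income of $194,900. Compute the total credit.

$4,839

First-Time Homebuyer Credit: 32% of the $14,800 excess over $180,100 is $4,736; credit = $9,450 − $4,736 = $4,714.
Heating Assistance Credit: 25% of the $13,400 excess over $181,500 is $3,350; credit = $3,475 − $3,350 = $125.
Total: $4,714 + $125 = $4,839.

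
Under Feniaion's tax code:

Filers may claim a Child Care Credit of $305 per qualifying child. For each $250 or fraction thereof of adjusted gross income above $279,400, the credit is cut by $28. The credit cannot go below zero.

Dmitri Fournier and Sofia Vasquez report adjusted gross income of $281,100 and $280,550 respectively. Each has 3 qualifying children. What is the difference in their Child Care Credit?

$56

Dmitri ($281,100): Child Care Credit: base = 3 × $305 = $915. income exceeds $279,400 by $1,700, which is 7 full-or-partial $250 increments; reduction = 7 × $28 = $196, leaving $719.
Sofia ($280,550): Child Care Credit: base = 3 × $305 = $915. income exceeds $279,400 by $1,150, which is 5 full-or-partial $250 increments; reduction = 5 × $28 = $140, leaving $775.
Difference: |$719 − $775| = $56.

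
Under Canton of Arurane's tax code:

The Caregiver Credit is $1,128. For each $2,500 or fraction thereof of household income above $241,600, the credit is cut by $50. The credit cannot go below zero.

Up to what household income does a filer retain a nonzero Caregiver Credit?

$296,600

After 22 increments the reduction is 22 × $50 = $1,100, leaving $28; one more increment wipes it out. Increment 22 ends at excess 22 × $2,500 = $55,000, so the highest qualifying income is $241,600 + $55,000 = $296,600.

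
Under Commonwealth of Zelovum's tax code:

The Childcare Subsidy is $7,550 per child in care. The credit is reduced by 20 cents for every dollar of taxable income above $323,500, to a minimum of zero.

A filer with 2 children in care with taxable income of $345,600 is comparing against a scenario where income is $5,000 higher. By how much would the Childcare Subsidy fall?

$1,000

At $345,600 — base = 2 × $7,550 = $15,100. 20% of the $22,100 excess over $323,500 is $4,420; credit = $15,100 − $4,420 = $10,680.
At $350,600 — base = 2 × $7,550 = $15,100. 20% of the $27,100 excess over $323,500 is $5,420; credit = $15,100 − $5,420 = $9,680.
Lost: $10,680 − $9,680 = $1,000.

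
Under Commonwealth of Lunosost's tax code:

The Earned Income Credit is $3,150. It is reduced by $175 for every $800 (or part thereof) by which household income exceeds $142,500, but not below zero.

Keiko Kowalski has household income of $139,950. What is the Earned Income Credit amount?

$3,150

Earned Income Credit: $139,950 is at or below the $142,500 threshold, so the full $3,150 applies.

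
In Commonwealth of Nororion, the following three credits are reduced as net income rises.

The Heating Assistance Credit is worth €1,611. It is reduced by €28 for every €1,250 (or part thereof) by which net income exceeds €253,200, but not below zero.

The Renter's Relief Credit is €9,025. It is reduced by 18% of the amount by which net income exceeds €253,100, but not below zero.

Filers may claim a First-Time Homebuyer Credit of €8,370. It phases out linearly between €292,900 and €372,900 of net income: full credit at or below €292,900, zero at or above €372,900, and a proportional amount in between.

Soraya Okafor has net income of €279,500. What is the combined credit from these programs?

Heating Assistance Credit: income exceeds €253,200 by €26,300, which is 22 full-or-partial €1,250 increments; reduction = 22 × €28 = €616, leaving €995.
Renter's Relief Credit: 18% of the €26,400 excess over €253,100 is €4,752; credit = €9,025 − €4,752 = €4,273.
First-Time Homebuyer Credit: €279,500 is at or below the €292,900 threshold, so the full €8,370 applies.
Total: €995 + €4,273 + €8,370 = €13,638.

€13,638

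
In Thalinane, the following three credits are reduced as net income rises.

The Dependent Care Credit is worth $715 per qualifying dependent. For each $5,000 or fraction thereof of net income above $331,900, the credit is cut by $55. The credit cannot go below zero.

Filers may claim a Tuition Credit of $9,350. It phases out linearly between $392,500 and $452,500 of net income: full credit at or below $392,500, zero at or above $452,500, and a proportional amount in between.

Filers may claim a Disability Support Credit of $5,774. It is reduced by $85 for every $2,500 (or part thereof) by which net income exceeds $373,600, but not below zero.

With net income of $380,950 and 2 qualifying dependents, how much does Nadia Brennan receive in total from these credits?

$15,749

Dependent Care Credit: base = 2 × $715 = $1,430. income exceeds $331,900 by $49,050, which is 10 full-or-partial $5,000 increments; reduction = 10 × $55 = $550, leaving $880.
Tuition Credit: $380,950 is at or below the $392,500 threshold, so the full $9,350 applies.
Disability Support Credit: income exceeds $373,600 by $7,350, which is 3 full-or-partial $2,500 increments; reduction = 3 × $85 = $255, leaving $5,519.
Total: $880 + $9,350 + $5,519 = $15,749.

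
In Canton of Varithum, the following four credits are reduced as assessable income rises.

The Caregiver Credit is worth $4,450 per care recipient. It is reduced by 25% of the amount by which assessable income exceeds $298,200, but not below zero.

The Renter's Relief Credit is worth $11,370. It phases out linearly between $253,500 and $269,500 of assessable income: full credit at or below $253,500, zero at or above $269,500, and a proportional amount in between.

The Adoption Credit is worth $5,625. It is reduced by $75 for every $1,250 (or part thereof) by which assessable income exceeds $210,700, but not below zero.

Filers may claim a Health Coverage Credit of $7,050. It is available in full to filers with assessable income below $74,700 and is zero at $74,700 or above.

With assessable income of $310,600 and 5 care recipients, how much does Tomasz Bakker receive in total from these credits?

$19,150

Caregiver Credit: base = 5 × $4,450 = $22,250. 25% of the $12,400 excess over $298,200 is $3,100; credit = $22,250 − $3,100 = $19,150.
Renter's Relief Credit: $310,600 is at or above $269,500, so the credit is $0.
Adoption Credit: income exceeds $210,700 by $99,900 → 80 increments × $75 = $6,000 ≥ base, so the credit is $0.
Health Coverage Credit: $310,600 meets or exceeds the $74,700 cutoff, so the credit is $0.
Total: $19,150 + $0 + $0 + $0 = $19,150.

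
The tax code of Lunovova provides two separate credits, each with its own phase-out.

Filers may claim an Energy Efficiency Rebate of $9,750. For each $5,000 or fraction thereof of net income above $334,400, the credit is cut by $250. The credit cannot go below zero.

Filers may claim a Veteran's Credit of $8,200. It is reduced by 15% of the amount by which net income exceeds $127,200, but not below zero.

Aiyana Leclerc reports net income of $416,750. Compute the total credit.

Energy Efficiency Rebate: income exceeds $334,400 by $82,350, which is 17 full-or-partial $5,000 increments; reduction = 17 × $250 = $4,250, leaving $5,500.
Veteran's Credit: 15% of the $289,550 excess over $127,200 is $43,432.50 ≥ base, so the credit is $0.
Total: $5,500 + $0 = $5,500.

$5,500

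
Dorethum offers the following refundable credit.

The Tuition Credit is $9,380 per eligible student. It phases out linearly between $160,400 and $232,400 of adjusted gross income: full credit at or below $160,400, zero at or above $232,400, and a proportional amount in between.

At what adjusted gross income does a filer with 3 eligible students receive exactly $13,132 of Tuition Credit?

$198,800

Full credit = 3 × $9,380 = $28,140.
$13,132 is 13,132/28,140 of the full $28,140, so 15,008/28,140 of the $72,000 range has been used: income = $160,400 + $72,000 × 15,008/28,140 = $198,800.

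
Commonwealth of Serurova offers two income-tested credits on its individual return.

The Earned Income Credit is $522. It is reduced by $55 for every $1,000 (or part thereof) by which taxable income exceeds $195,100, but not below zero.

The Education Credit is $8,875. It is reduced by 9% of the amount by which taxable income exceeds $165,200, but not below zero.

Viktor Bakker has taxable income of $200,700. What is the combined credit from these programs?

$5,872

Earned Income Credit: income exceeds $195,100 by $5,600, which is 6 full-or-partial $1,000 increments; reduction = 6 × $55 = $330, leaving $192.
Education Credit: 9% of the $35,500 excess over $165,200 is $3,195; credit = $8,875 − $3,195 = $5,680.
Total: $192 + $5,680 = $5,872.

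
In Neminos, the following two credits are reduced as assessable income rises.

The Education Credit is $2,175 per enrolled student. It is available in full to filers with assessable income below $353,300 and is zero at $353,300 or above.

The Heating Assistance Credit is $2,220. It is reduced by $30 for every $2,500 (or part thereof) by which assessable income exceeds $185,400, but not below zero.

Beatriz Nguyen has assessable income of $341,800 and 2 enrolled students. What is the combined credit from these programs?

Education Credit: base = 2 × $2,175 = $4,350. $341,800 is below the $353,300 cutoff, so the full $4,350 applies.
Heating Assistance Credit: income exceeds $185,400 by $156,400, which is 63 full-or-partial $2,500 increments; reduction = 63 × $30 = $1,890, leaving $330.
Total: $4,350 + $330 = $4,680.

$4,680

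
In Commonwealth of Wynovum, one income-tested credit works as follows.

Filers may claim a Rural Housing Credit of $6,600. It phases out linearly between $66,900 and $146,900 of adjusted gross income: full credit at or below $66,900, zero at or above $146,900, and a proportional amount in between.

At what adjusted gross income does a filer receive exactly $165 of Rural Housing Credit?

$144,900

$165 is 165/6,600 of the full $6,600, so 6,435/6,600 of the $80,000 range has been used: income = $66,900 + $80,000 × 6,435/6,600 = $144,900.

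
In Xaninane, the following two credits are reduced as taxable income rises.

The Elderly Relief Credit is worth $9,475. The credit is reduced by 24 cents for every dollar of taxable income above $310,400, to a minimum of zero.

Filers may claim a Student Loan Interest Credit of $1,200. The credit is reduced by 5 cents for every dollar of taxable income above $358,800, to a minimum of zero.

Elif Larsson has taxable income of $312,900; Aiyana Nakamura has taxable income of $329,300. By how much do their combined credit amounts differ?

Elif ($312,900): Elderly Relief Credit: 24% of the $2,500 excess over $310,400 is $600; credit = $9,475 − $600 = $8,875. Student Loan Interest Credit: $312,900 is at or below the $358,800 threshold, so the full $1,200 applies. total $8,875 + $1,200 = $10,075
Aiyana ($329,300): Elderly Relief Credit: 24% of the $18,900 excess over $310,400 is $4,536; credit = $9,475 − $4,536 = $4,939. Student Loan Interest Credit: $329,300 is at or below the $358,800 threshold, so the full $1,200 applies. total $4,939 + $1,200 = $6,139
Difference: |$10,075 − $6,139| = $3,936.

$3,936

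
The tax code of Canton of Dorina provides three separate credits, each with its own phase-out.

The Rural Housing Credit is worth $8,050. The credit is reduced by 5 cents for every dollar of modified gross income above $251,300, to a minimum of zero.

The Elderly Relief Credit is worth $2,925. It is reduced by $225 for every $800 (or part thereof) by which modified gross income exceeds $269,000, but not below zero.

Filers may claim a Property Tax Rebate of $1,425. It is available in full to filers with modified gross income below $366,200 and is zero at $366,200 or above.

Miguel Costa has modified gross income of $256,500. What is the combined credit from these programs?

Rural Housing Credit: 5% of the $5,200 excess over $251,300 is $260; credit = $8,050 − $260 = $7,790.
Elderly Relief Credit: $256,500 is at or below the $269,000 threshold, so the full $2,925 applies.
Property Tax Rebate: $256,500 is below the $366,200 cutoff, so the full $1,425 applies.
Total: $7,790 + $2,925 + $1,425 = $12,140.

$12,140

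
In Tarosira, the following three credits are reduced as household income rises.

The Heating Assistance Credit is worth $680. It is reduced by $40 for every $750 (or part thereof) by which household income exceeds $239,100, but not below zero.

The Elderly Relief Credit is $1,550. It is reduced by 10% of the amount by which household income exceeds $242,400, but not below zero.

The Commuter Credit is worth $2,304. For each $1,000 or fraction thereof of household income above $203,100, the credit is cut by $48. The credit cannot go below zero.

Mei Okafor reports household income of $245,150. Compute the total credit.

$1,835

Heating Assistance Credit: income exceeds $239,100 by $6,050, which is 9 full-or-partial $750 increments; reduction = 9 × $40 = $360, leaving $320.
Elderly Relief Credit: 10% of the $2,750 excess over $242,400 is $275; credit = $1,550 − $275 = $1,275.
Commuter Credit: income exceeds $203,100 by $42,050, which is 43 full-or-partial $1,000 increments; reduction = 43 × $48 = $2,064, leaving $240.
Total: $320 + $1,275 + $240 = $1,835.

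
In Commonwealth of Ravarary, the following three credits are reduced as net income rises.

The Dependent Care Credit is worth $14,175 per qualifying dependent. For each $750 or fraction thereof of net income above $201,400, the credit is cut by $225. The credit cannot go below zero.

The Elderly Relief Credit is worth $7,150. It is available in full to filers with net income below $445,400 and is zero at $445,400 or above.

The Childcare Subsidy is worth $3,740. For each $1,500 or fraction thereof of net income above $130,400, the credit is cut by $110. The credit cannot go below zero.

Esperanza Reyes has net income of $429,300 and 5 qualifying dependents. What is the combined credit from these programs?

$9,625

Dependent Care Credit: base = 5 × $14,175 = $70,875. income exceeds $201,400 by $227,900, which is 304 full-or-partial $750 increments; reduction = 304 × $225 = $68,400, leaving $2,475.
Elderly Relief Credit: $429,300 is below the $445,400 cutoff, so the full $7,150 applies.
Childcare Subsidy: income exceeds $130,400 by $298,900 → 200 increments × $110 = $22,000 ≥ base, so the credit is $0.
Total: $2,475 + $7,150 + $0 = $9,625.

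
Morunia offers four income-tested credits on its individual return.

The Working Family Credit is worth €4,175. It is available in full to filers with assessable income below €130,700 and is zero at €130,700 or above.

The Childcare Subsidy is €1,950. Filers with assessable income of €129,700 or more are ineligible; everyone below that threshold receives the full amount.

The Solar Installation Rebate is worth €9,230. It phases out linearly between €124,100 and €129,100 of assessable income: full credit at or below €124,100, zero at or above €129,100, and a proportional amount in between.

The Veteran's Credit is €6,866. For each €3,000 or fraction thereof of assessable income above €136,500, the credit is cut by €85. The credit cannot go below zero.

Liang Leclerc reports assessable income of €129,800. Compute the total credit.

€11,041

Working Family Credit: €129,800 is below the €130,700 cutoff, so the full €4,175 applies.
Childcare Subsidy: €129,800 meets or exceeds the €129,700 cutoff, so the credit is €0.
Solar Installation Rebate: €129,800 is at or above €129,100, so the credit is €0.
Veteran's Credit: €129,800 is at or below the €136,500 threshold, so the full €6,866 applies.
Total: €4,175 + €0 + €0 + €6,866 = €11,041.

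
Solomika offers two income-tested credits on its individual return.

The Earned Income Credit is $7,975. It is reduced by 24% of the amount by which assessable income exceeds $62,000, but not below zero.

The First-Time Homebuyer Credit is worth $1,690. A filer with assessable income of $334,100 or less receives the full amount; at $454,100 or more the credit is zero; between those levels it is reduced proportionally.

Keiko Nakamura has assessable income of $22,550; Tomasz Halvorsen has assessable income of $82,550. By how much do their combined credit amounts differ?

$4,932

Keiko ($22,550): Earned Income Credit: $22,550 is at or below the $62,000 threshold, so the full $7,975 applies. First-Time Homebuyer Credit: $22,550 is at or below the $334,100 threshold, so the full $1,690 applies. total $7,975 + $1,690 = $9,665
Tomasz ($82,550): Earned Income Credit: 24% of the $20,550 excess over $62,000 is $4,932; credit = $7,975 − $4,932 = $3,043. First-Time Homebuyer Credit: $82,550 is at or below the $334,100 threshold, so the full $1,690 applies. total $3,043 + $1,690 = $4,733
Difference: |$9,665 − $4,733| = $4,932.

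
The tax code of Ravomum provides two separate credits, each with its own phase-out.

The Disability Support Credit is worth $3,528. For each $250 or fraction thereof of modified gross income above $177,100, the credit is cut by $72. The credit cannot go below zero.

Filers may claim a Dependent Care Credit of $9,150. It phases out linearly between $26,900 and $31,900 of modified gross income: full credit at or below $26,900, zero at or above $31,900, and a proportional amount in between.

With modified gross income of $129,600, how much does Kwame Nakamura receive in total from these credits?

$3,528

Disability Support Credit: $129,600 is at or below the $177,100 threshold, so the full $3,528 applies.
Dependent Care Credit: $129,600 is at or above $31,900, so the credit is $0.
Total: $3,528 + $0 = $3,528.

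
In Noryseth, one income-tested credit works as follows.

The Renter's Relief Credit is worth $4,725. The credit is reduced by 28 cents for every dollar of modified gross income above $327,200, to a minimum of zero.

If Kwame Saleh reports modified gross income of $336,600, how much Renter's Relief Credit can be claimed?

Renter's Relief Credit: 28% of the $9,400 excess over $327,200 is $2,632; credit = $4,725 − $2,632 = $2,093.

$2,093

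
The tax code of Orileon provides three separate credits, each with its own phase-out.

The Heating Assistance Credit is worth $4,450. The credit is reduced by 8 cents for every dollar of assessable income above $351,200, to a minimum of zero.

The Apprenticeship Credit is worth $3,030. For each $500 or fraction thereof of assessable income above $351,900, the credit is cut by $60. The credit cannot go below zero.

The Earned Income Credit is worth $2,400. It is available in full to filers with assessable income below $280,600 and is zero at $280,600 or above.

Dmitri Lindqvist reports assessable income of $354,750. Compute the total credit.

Heating Assistance Credit: 8% of the $3,550 excess over $351,200 is $284; credit = $4,450 − $284 = $4,166.
Apprenticeship Credit: income exceeds $351,900 by $2,850, which is 6 full-or-partial $500 increments; reduction = 6 × $60 = $360, leaving $2,670.
Earned Income Credit: $354,750 meets or exceeds the $280,600 cutoff, so the credit is $0.
Total: $4,166 + $2,670 + $0 = $6,836.

$6,836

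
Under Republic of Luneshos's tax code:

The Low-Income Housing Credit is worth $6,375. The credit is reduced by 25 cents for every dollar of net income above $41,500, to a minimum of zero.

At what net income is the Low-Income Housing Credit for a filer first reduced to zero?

$67,000

The credit falls by 25% of each dollar above $41,500, so it reaches zero when the excess is $6,375 / 25% = $25,500: income = $41,500 + $25,500 = $67,000.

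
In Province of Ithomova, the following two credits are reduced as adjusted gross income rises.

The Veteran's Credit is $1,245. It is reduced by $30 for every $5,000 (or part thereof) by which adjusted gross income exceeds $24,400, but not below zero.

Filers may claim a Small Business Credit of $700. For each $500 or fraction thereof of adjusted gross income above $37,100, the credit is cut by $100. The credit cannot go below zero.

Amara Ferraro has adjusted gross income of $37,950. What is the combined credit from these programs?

Veteran's Credit: income exceeds $24,400 by $13,550, which is 3 full-or-partial $5,000 increments; reduction = 3 × $30 = $90, leaving $1,155.
Small Business Credit: income exceeds $37,100 by $850, which is 2 full-or-partial $500 increments; reduction = 2 × $100 = $200, leaving $500.
Total: $1,155 + $500 = $1,655.

$1,655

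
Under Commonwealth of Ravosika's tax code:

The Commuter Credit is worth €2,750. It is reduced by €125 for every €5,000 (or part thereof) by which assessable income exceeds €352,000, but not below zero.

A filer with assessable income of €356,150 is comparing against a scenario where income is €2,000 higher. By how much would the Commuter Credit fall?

€125

At €356,150 — income exceeds €352,000 by €4,150, which is 1 full-or-partial €5,000 increment; reduction = 1 × €125 = €125, leaving €2,625.
At €358,150 — income exceeds €352,000 by €6,150, which is 2 full-or-partial €5,000 increments; reduction = 2 × €125 = €250, leaving €2,500.
Lost: €2,625 − €2,500 = €125.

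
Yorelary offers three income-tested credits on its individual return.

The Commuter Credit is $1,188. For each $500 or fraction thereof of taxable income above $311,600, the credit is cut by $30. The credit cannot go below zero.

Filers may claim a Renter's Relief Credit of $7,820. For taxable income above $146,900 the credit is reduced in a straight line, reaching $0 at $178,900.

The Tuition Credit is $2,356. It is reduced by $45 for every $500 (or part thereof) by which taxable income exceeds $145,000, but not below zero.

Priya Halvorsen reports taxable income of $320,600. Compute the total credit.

$648

Commuter Credit: income exceeds $311,600 by $9,000, which is 18 full-or-partial $500 increments; reduction = 18 × $30 = $540, leaving $648.
Renter's Relief Credit: $320,600 is at or above $178,900, so the credit is $0.
Tuition Credit: income exceeds $145,000 by $175,600 → 352 increments × $45 = $15,840 ≥ base, so the credit is $0.
Total: $648 + $0 + $0 = $648.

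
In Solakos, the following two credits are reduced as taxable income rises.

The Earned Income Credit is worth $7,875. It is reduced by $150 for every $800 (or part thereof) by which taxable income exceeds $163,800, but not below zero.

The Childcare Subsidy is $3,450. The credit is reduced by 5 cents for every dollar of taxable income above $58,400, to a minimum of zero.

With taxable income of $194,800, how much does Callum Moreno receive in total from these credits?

Earned Income Credit: income exceeds $163,800 by $31,000, which is 39 full-or-partial $800 increments; reduction = 39 × $150 = $5,850, leaving $2,025.
Childcare Subsidy: 5% of the $136,400 excess over $58,400 is $6,820 ≥ base, so the credit is $0.
Total: $2,025 + $0 = $2,025.

$2,025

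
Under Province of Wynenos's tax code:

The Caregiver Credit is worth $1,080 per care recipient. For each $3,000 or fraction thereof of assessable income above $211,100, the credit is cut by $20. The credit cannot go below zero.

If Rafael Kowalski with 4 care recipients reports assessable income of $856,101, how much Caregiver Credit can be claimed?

Caregiver Credit: base = 4 × $1,080 = $4,320. income exceeds $211,100 by $645,001 → 216 increments × $20 = $4,320 ≥ base, so the credit is $0.

$0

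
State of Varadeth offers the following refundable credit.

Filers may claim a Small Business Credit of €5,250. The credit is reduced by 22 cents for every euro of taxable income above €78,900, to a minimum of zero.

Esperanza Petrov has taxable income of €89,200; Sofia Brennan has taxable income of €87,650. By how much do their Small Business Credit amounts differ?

Esperanza (€89,200): Small Business Credit: 22% of the €10,300 excess over €78,900 is €2,266; credit = €5,250 − €2,266 = €2,984.
Sofia (€87,650): Small Business Credit: 22% of the €8,750 excess over €78,900 is €1,925; credit = €5,250 − €1,925 = €3,325.
Difference: |€2,984 − €3,325| = €341.

€341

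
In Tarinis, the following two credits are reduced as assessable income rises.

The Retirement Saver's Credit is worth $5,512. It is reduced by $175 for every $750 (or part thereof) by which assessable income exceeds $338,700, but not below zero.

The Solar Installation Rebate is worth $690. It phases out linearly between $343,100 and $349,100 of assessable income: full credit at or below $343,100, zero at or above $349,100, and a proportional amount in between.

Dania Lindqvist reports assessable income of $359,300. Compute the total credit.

Retirement Saver's Credit: income exceeds $338,700 by $20,600, which is 28 full-or-partial $750 increments; reduction = 28 × $175 = $4,900, leaving $612.
Solar Installation Rebate: $359,300 is at or above $349,100, so the credit is $0.
Total: $612 + $0 = $612.

$612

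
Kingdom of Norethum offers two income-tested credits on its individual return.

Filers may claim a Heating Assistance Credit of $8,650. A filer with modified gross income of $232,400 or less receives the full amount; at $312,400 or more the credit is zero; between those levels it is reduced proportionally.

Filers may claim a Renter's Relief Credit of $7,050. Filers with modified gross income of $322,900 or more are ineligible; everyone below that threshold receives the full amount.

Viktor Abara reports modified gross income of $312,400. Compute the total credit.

$7,050

Heating Assistance Credit: $312,400 is at or above $312,400, so the credit is $0.
Renter's Relief Credit: $312,400 is below the $322,900 cutoff, so the full $7,050 applies.
Total: $0 + $7,050 = $7,050.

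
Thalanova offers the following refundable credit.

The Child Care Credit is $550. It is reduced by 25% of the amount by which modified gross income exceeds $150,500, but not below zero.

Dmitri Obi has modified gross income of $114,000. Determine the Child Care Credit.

$550

Child Care Credit: $114,000 is at or below the $150,500 threshold, so the full $550 applies.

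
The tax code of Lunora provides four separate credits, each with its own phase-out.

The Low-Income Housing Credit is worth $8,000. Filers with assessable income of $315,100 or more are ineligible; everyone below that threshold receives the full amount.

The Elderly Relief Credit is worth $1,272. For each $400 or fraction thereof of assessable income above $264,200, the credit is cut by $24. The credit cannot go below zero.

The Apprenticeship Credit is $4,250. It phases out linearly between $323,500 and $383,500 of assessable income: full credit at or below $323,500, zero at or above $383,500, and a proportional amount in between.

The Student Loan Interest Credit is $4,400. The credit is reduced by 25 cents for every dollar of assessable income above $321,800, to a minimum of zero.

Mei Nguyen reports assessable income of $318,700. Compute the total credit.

$8,650

Low-Income Housing Credit: $318,700 meets or exceeds the $315,100 cutoff, so the credit is $0.
Elderly Relief Credit: income exceeds $264,200 by $54,500 → 137 increments × $24 = $3,288 ≥ base, so the credit is $0.
Apprenticeship Credit: $318,700 is at or below the $323,500 threshold, so the full $4,250 applies.
Student Loan Interest Credit: $318,700 is at or below the $321,800 threshold, so the full $4,400 applies.
Total: $0 + $0 + $4,250 + $4,400 = $8,650.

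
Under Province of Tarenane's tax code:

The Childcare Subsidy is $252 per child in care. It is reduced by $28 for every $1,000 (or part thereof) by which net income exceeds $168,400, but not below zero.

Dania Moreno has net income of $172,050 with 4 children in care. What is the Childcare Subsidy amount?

$896

Childcare Subsidy: base = 4 × $252 = $1,008. income exceeds $168,400 by $3,650, which is 4 full-or-partial $1,000 increments; reduction = 4 × $28 = $112, leaving $896.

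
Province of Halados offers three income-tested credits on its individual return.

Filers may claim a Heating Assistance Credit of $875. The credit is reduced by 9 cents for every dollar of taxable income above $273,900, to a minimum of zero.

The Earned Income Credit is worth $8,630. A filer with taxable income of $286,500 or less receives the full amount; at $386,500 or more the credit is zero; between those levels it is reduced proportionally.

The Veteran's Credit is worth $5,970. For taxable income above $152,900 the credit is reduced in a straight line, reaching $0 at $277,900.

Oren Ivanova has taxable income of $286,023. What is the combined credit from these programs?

Heating Assistance Credit: 9% of the $12,123 excess over $273,900 is $1,091.07 ≥ base, so the credit is $0.
Earned Income Credit: $286,023 is at or below the $286,500 threshold, so the full $8,630 applies.
Veteran's Credit: $286,023 is at or above $277,900, so the credit is $0.
Total: $0 + $8,630 + $0 = $8,630.

$8,630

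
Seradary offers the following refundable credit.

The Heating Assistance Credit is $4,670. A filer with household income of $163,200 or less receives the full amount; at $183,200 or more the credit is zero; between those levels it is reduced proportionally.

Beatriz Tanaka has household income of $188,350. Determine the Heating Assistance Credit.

$0

Heating Assistance Credit: $188,350 is at or above $183,200, so the credit is $0.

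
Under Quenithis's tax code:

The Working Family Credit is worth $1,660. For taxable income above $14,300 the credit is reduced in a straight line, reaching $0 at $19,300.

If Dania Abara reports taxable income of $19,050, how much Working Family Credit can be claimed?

Working Family Credit: $19,050 is $4,750 into a $5,000 phase-out range, leaving 250/5,000 of the credit: $1,660 × 250/5,000 = $83.

$83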